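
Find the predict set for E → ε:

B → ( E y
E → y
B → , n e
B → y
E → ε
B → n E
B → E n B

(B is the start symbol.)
PREDICT(E → ε) = (FIRST(RHS) \ {ε}) ∪ (FOLLOW(E) if ε ∈ FIRST(RHS), i.e. RHS ⇒* ε)
The right-hand side is ε (FIRST(ε) = { ε }), so the predict set is FOLLOW(E) = { $, 'n', 'y' }
PREDICT(E → ε) = { $, 'n', 'y' }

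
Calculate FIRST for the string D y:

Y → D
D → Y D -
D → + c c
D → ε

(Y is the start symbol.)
{ '+', '-', 'y' }

FIRST sets of the non-terminals involved (from the grammar, by fixed-point iteration):
  FIRST(D) = { '+', '-', ε }

To compute FIRST(D y), process the symbols left to right:
Symbol D is a non-terminal. Add FIRST(D) \ {ε} = { '+', '-' }
D is nullable (ε ∈ FIRST(D)), continue to the next symbol.
Symbol y is a terminal. Add 'y' and stop.
FIRST(D y) = { '+', '-', 'y' }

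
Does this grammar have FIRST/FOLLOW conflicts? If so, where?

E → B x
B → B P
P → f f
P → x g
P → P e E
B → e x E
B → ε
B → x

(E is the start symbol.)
Yes. B → B P with FOLLOW(B) on { 'f', 'x' }; B → x with FOLLOW(B) on { 'x' }

A FIRST/FOLLOW conflict occurs when a non-terminal N has a nullable alternative N → β (β ⇒* ε) and another alternative N → α with FIRST(α) ∩ FOLLOW(N) ≠ ∅: on such a lookahead the parser cannot decide between expanding α and letting N vanish via β.

Nullable non-terminals: B.
FIRST sets used below: FIRST(B) = { 'e', 'f', 'x', ε }, FIRST(P) = { 'f', 'x' }

B: nullable alternative(s) B → ε; FOLLOW(B) = { 'f', 'x' }
  B → B P: FIRST \ {ε} = { 'e', 'f', 'x' } — overlaps FOLLOW(B) on { 'f', 'x' }: CONFLICT
  B → e x E: FIRST \ {ε} = { 'e' } — disjoint from FOLLOW(B)
  B → ε: FIRST \ {ε} = { } — this is the only nullable alternative, skip
  B → x: FIRST \ {ε} = { 'x' } — overlaps FOLLOW(B) on { 'x' }: CONFLICT

E, P have no nullable alternative, so no FIRST/FOLLOW check is needed there.

So the grammar has 2 FIRST/FOLLOW conflicts (marked CONFLICT above).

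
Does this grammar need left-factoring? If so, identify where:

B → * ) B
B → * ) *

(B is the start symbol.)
Left-factoring is needed when two productions for the same non-terminal
share a common prefix on the right-hand side.

Productions for B:
  B → * ) B
  B → * ) *

Found common prefix '* )' in productions for B

Answer: Yes, B has productions with common prefix '* )'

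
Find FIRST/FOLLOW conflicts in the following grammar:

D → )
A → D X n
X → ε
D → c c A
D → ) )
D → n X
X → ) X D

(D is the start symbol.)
Yes. X → ')' X D with FOLLOW(X) on { ')' }

A FIRST/FOLLOW conflict occurs when a non-terminal N has a nullable alternative N → β (β ⇒* ε) and another alternative N → α with FIRST(α) ∩ FOLLOW(N) ≠ ∅: on such a lookahead the parser cannot decide between expanding α and letting N vanish via β.

Nullable non-terminals: X.

X: nullable alternative(s) X → ε; FOLLOW(X) = { $, ')', 'c', 'n' }
  X → ε: FIRST \ {ε} = { } — this is the only nullable alternative, skip
  X → ) X D: FIRST \ {ε} = { ')' } — overlaps FOLLOW(X) on { ')' }: CONFLICT

A, D have no nullable alternative, so no FIRST/FOLLOW check is needed there.

So the grammar has 1 FIRST/FOLLOW conflict (marked CONFLICT above).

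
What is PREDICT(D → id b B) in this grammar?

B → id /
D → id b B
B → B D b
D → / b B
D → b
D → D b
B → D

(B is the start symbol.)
{ 'id' }

PREDICT(D → id b B) = (FIRST(RHS) \ {ε}) ∪ (FOLLOW(D) if ε ∈ FIRST(RHS), i.e. RHS ⇒* ε)
FIRST(id b B) = { 'id' }
ε ∉ FIRST(id b B), so FOLLOW(D) is not added.
PREDICT(D → id b B) = { 'id' }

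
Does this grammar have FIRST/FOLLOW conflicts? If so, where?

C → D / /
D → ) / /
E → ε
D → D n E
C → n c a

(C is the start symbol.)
No FIRST/FOLLOW conflicts.

Nullable non-terminals: E.
E has a nullable alternative but only one production, so nothing to check.

C, D have no nullable alternative, so no FIRST/FOLLOW check is needed there.

No FIRST/FOLLOW conflicts found.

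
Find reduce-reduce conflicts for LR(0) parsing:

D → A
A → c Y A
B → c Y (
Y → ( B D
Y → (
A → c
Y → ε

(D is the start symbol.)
Yes — I3: [A → c .] vs [Y → .]

Augment with D' → D and build the canonical LR(0) collection (I0 = CLOSURE({[D' → . D]}), then GOTO on every symbol after a dot until no new states appear). It has 12 states:
  I0: { [A → . c Y A], [A → . c], [D → . A], [D' → . D] }  — shift
  I1: { [D → A .] }  — reduce
  I2: { [D' → D .] }  — accept
  I3: { [A → c . Y A], [A → c .], [Y → . ( B D], [Y → . (], [Y → .] }  — shift, 2 reduces
  I4: { [B → . c Y (], [Y → ( . B D], [Y → ( .] }  — shift, reduce
  I5: { [A → . c Y A], [A → . c], [A → c Y . A] }  — shift
  I6: { [A → c Y A .] }  — reduce
  I7: { [A → . c Y A], [A → . c], [D → . A], [Y → ( B . D] }  — shift
  I8: { [B → c . Y (], [Y → . ( B D], [Y → . (], [Y → .] }  — shift, reduce
  I9: { [B → c Y . (] }  — shift
  I10: { [B → c Y ( .] }  — reduce
  I11: { [Y → ( B D .] }  — reduce

I3 contains complete items [A → c .], [Y → .] — reduce-reduce conflict.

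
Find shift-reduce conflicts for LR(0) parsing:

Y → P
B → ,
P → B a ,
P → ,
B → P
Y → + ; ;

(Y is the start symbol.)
No shift-reduce conflicts

A shift-reduce conflict occurs when an LR(0) state has both:
  - a complete (reduce) item [A → α .] (dot at the end), and
  - a shift item [B → β . c γ] (dot before a terminal).

Augment with Y' → Y and build the canonical LR(0) collection (I0 = CLOSURE({[Y' → . Y]}), then GOTO on every symbol after a dot until no new states appear). It has 10 states:
  I0: { [B → . ,], [B → . P], [P → . ,], [P → . B a ,], [Y → . + ; ;], [Y → . P], [Y' → . Y] }  — shift
  I1: { [Y → + . ; ;] }  — shift
  I2: { [B → , .], [P → , .] }  — 2 reduces
  I3: { [P → B . a ,] }  — shift
  I4: { [B → P .], [Y → P .] }  — 2 reduces
  I5: { [Y' → Y .] }  — accept
  I6: { [P → B a . ,] }  — shift
  I7: { [P → B a , .] }  — reduce
  I8: { [Y → + ; . ;] }  — shift
  I9: { [Y → + ; ; .] }  — reduce

No state contains both a complete item and a shift item.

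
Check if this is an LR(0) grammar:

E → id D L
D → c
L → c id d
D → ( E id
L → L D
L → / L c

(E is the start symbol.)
No. Shift-reduce conflict between [E → id D L .] and [D → . ( E id]

A grammar is LR(0) if no state in the canonical LR(0) collection has:
  - both a shift item (dot before a terminal) and a complete item (shift-reduce conflict), or
  - two or more complete items (reduce-reduce conflict; the accept item [E' → E .] counts as a complete item here).

Augment with E' → E and build the canonical LR(0) collection (I0 = CLOSURE({[E' → . E]}), then GOTO on every symbol after a dot until no new states appear). It has 16 states:
  I0: { [E → . id D L], [E' → . E] }  — shift
  I1: { [E' → E .] }  — accept
  I2: { [D → . ( E id], [D → . c], [E → id . D L] }  — shift
  I3: { [D → ( . E id], [E → . id D L] }  — shift
  I4: { [E → id D . L], [L → . / L c], [L → . L D], [L → . c id d] }  — shift
  I5: { [D → c .] }  — reduce
  I6: { [L → . / L c], [L → . L D], [L → . c id d], [L → / . L c] }  — shift
  I7: { [D → . ( E id], [D → . c], [E → id D L .], [L → L . D] }  — shift, reduce
  I8: { [L → c . id d] }  — shift
  I9: { [L → c id . d] }  — shift
  I10: { [L → c id d .] }  — reduce
  I11: { [L → L D .] }  — reduce
  I12: { [D → . ( E id], [D → . c], [L → / L . c], [L → L . D] }  — shift
  I13: { [D → c .], [L → / L c .] }  — 2 reduces
  I14: { [D → ( E . id] }  — shift
  I15: { [D → ( E id .] }  — reduce

Conflict in state I7:
  Shift-reduce conflict between [E → id D L .] and [D → . ( E id]
So the grammar is NOT LR(0).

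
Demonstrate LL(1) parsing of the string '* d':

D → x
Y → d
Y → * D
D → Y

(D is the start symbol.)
LL(1) parsing maintains a stack (initially the start symbol over $) and the input. At each step: if the stack top is a terminal, match it against the current input token; if it is a non-terminal N, replace it with the RHS of M[N, lookahead] (the unique production whose predict set contains the lookahead).

Stack is shown with the top on the left.

Stack  Input  Action
--------------------
D $    * d $  output D → Y
Y $    * d $  output Y → * D
* D $  * d $  match '*'
D $    d $    output D → Y
Y $    d $    output Y → d
d $    d $    match 'd'
$      $      accept

The string is accepted.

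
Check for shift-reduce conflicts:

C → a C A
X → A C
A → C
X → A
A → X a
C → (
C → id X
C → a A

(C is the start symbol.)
Augment with C' → C and build the canonical LR(0) collection (I0 = CLOSURE({[C' → . C]}), then GOTO on every symbol after a dot until no new states appear). It has 14 states:
  I0: { [C → . (], [C → . a A], [C → . a C A], [C → . id X], [C' → . C] }  — shift
  I1: { [C → ( .] }  — reduce
  I2: { [C' → C .] }  — accept
  I3: { [A → . C], [A → . X a], [C → . (], [C → . a A], [C → . a C A], [C → . id X], [C → a . A], [C → a . C A], [X → . A C], [X → . A] }  — shift
  I4: { [A → . C], [A → . X a], [C → . (], [C → . a A], [C → . a C A], [C → . id X], [C → id . X], [X → . A C], [X → . A] }  — shift
  I5: { [C → . (], [C → . a A], [C → . a C A], [C → . id X], [X → A . C], [X → A .] }  — shift, reduce
  I6: { [A → C .] }  — reduce
  I7: { [A → X . a], [C → id X .] }  — shift, reduce
  I8: { [A → X a .] }  — reduce
  I9: { [X → A C .] }  — reduce
  I10: { [C → . (], [C → . a A], [C → . a C A], [C → . id X], [C → a A .], [X → A . C], [X → A .] }  — shift, 2 reduces
  I11: { [A → . C], [A → . X a], [A → C .], [C → . (], [C → . a A], [C → . a C A], [C → . id X], [C → a C . A], [X → . A C], [X → . A] }  — shift, reduce
  I12: { [A → X . a] }  — shift
  I13: { [C → . (], [C → . a A], [C → . a C A], [C → . id X], [C → a C A .], [X → A . C], [X → A .] }  — shift, 2 reduces

I5 contains reduce item [X → A .] and shift items [C → . (], [C → . a A], [C → . a C A], [C → . id X] — shift-reduce conflict.
I7 contains reduce item [C → id X .] and shift item [A → X . a] — shift-reduce conflict.
I10 contains reduce items [C → a A .], [X → A .] and shift items [C → . (], [C → . a A], [C → . a C A], [C → . id X] — shift-reduce conflict.
I11 contains reduce item [A → C .] and shift items [C → . (], [C → . a A], [C → . a C A], [C → . id X] — shift-reduce conflict.
I13 contains reduce items [C → a C A .], [X → A .] and shift items [C → . (], [C → . a A], [C → . a C A], [C → . id X] — shift-reduce conflict.

Answer: Yes — I5: [X → A .] vs [C → . (]; I7: [C → id X .] vs [A → X . a]; I10: [C → a A .] vs [C → . (]; I11: [A → C .] vs [C → . (]; I13: [C → a C A .] vs [C → . (]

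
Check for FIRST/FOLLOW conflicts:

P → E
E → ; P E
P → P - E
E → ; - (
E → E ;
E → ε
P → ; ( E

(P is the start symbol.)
Yes. P → P '-' E with FOLLOW(P) on { '-', ';' }; P → ';' '(' E with FOLLOW(P) on { ';' }; E → ';' P E with FOLLOW(E) on { ';' }; E → ';' '-' '(' with FOLLOW(E) on { ';' }; E → E ';' with FOLLOW(E) on { ';' }

Nullable non-terminals: E, P.
FIRST sets used below: FIRST(E) = { ';', ε }, FIRST(P) = { '-', ';', ε }

E: nullable alternative(s) E → ε; FOLLOW(E) = { $, '-', ';' }
  E → ; P E: FIRST \ {ε} = { ';' } — overlaps FOLLOW(E) on { ';' }: CONFLICT
  E → ; - (: FIRST \ {ε} = { ';' } — overlaps FOLLOW(E) on { ';' }: CONFLICT
  E → E ;: FIRST \ {ε} = { ';' } — overlaps FOLLOW(E) on { ';' }: CONFLICT
  E → ε: FIRST \ {ε} = { } — this is the only nullable alternative, skip

P: nullable alternative(s) P → E; FOLLOW(P) = { $, '-', ';' }
  P → E: FIRST \ {ε} = { ';' } — this is the only nullable alternative, skip
  P → P - E: FIRST \ {ε} = { '-', ';' } — overlaps FOLLOW(P) on { '-', ';' }: CONFLICT
  P → ; ( E: FIRST \ {ε} = { ';' } — overlaps FOLLOW(P) on { ';' }: CONFLICT

So the grammar has 5 FIRST/FOLLOW conflicts (marked CONFLICT above).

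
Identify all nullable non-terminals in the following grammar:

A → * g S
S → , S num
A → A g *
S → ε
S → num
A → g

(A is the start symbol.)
{ 'S' }

ε-productions: S → ε
So S is immediately nullable.
No further non-terminal can be added: every production for the remaining non-terminals contains a terminal or a non-nullable non-terminal.
Nullable = { 'S' }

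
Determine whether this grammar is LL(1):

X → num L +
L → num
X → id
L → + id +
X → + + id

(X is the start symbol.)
For X:
  PREDICT(X → num L '+') = { 'num' }
  PREDICT(X → id) = { 'id' }
  PREDICT(X → '+' '+' id) = { '+' }
For L:
  PREDICT(L → num) = { 'num' }
  PREDICT(L → '+' id '+') = { '+' }

All predict sets are disjoint. The grammar IS LL(1).

Answer: Yes, the grammar is LL(1).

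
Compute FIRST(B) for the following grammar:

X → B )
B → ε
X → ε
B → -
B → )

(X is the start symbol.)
{ ')', '-', ε }

To compute FIRST(B), examine every production with B on the left-hand side, reading each right-hand side left to right until a non-nullable symbol is reached.

From B → ε:
  - ε-production, so ε ∈ FIRST(B)
From B → -:
  - '-' is a terminal: add '-' and stop
From B → ):
  - ')' is a terminal: add ')' and stop

Collecting: FIRST(B) = { ')', '-', ε }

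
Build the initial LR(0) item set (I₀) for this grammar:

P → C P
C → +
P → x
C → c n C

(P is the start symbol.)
{ [C → . +], [C → . c n C], [P → . C P], [P → . x], [P' → . P] }

First, augment the grammar with P' → P
I₀ = CLOSURE({ [P' → . P] }):
  [P' → . P] has the dot before P: add [P → . C P], [P → . x]
  [P → . C P] has the dot before C: add [C → . +], [C → . c n C]
No further items can be added.

I₀ = { [C → . +], [C → . c n C], [P → . C P], [P → . x], [P' → . P] }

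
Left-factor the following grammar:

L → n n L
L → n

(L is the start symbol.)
L → n L'
L' → n L
L' → ε

Left-factoring transforms A → αβ₁ | αβ₂ into A → αA' and A' → β₁ | β₂
(α is the longest common prefix among the alternatives). Repeat until
no nonterminal has two alternatives with a common prefix.

Round 1: L has alternatives sharing prefix 'n'. Introduce L': L → n L'
  Add: L' → n L
  Add: L' → ε

No remaining common prefixes — done.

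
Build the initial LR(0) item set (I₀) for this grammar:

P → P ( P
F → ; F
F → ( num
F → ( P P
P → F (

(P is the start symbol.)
{ [F → . ( P P], [F → . ( num], [F → . ; F], [P → . F (], [P → . P ( P], [P' → . P] }

First, augment the grammar with P' → P
I₀ = CLOSURE({ [P' → . P] }):
  [P' → . P] has the dot before P: add [P → . P ( P], [P → . F (]
  [P → . F (] has the dot before F: add [F → . ; F], [F → . ( num], [F → . ( P P]
No further items can be added.

I₀ = { [F → . ( P P], [F → . ( num], [F → . ; F], [P → . F (], [P → . P ( P], [P' → . P] }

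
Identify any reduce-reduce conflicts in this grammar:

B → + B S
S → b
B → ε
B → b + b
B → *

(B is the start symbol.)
Augment with B' → B and build the canonical LR(0) collection (I0 = CLOSURE({[B' → . B]}), then GOTO on every symbol after a dot until no new states appear). It has 10 states:
  I0: { [B → . *], [B → . + B S], [B → . b + b], [B → .], [B' → . B] }  — shift, reduce
  I1: { [B → * .] }  — reduce
  I2: { [B → + . B S], [B → . *], [B → . + B S], [B → . b + b], [B → .] }  — shift, reduce
  I3: { [B' → B .] }  — accept
  I4: { [B → b . + b] }  — shift
  I5: { [B → b + . b] }  — shift
  I6: { [B → b + b .] }  — reduce
  I7: { [B → + B . S], [S → . b] }  — shift
  I8: { [B → + B S .] }  — reduce
  I9: { [S → b .] }  — reduce

No state contains more than one complete item.

Answer: No reduce-reduce conflicts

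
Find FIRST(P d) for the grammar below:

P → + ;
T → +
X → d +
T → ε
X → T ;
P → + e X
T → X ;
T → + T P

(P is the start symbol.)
{ '+' }

FIRST sets of the non-terminals involved (from the grammar, by fixed-point iteration):
  FIRST(P) = { '+' }

To compute FIRST(P d), process the symbols left to right:
Symbol P is a non-terminal. Add FIRST(P) \ {ε} = { '+' }
P is not nullable (ε ∉ FIRST(P)), so stop here.
FIRST(P d) = { '+' }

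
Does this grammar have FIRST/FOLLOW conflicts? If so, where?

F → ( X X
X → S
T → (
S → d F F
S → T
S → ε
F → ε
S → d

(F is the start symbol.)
Yes. F → '(' X X with FOLLOW(F) on { '(' }; S → d F F with FOLLOW(S) on { 'd' }; S → T with FOLLOW(S) on { '(' }; S → d with FOLLOW(S) on { 'd' }

Nullable non-terminals: F, S, X.
FIRST sets used below: FIRST(T) = { '(' }

F: nullable alternative(s) F → ε; FOLLOW(F) = { $, '(', 'd' }
  F → ( X X: FIRST \ {ε} = { '(' } — overlaps FOLLOW(F) on { '(' }: CONFLICT
  F → ε: FIRST \ {ε} = { } — this is the only nullable alternative, skip

S: nullable alternative(s) S → ε; FOLLOW(S) = { $, '(', 'd' }
  S → d F F: FIRST \ {ε} = { 'd' } — overlaps FOLLOW(S) on { 'd' }: CONFLICT
  S → T: FIRST \ {ε} = { '(' } — overlaps FOLLOW(S) on { '(' }: CONFLICT
  S → ε: FIRST \ {ε} = { } — this is the only nullable alternative, skip
  S → d: FIRST \ {ε} = { 'd' } — overlaps FOLLOW(S) on { 'd' }: CONFLICT
X has a nullable alternative but only one production, so nothing to check.

T has no nullable alternative, so no FIRST/FOLLOW check is needed there.

So the grammar has 4 FIRST/FOLLOW conflicts (marked CONFLICT above).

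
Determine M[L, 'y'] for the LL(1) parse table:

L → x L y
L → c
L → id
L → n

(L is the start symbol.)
To find M[L, 'y'], we find productions for L where 'y' is in the predict set (PREDICT(N → α) = (FIRST(α) \ {ε}) ∪ (FOLLOW(N) if α ⇒* ε)).

L → x L y: PREDICT = { 'x' }
L → c: PREDICT = { 'c' }
L → id: PREDICT = { 'id' }
L → n: PREDICT = { 'n' }

M[L, 'y'] is empty (no production applies)

Answer: Empty (error entry)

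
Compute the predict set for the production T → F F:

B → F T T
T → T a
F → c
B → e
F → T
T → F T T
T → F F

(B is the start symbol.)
{ 'c' }

PREDICT(T → F F) = (FIRST(RHS) \ {ε}) ∪ (FOLLOW(T) if ε ∈ FIRST(RHS), i.e. RHS ⇒* ε)
FIRST(F) = { 'c' }
FIRST(F F) = { 'c' }
ε ∉ FIRST(F F), so FOLLOW(T) is not added.
PREDICT(T → F F) = { 'c' }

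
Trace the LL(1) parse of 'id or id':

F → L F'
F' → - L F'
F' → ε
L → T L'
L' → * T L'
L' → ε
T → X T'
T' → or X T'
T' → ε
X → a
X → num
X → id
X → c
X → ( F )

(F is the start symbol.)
LL(1) parsing maintains a stack (initially the start symbol over $) and the input. At each step: if the stack top is a terminal, match it against the current input token; if it is a non-terminal N, replace it with the RHS of M[N, lookahead] (the unique production whose predict set contains the lookahead).

Stack is shown with the top on the left.

Stack            Input       Action
-----------------------------------
F $              id or id $  output F → L F'
L F' $           id or id $  output L → T L'
T L' F' $        id or id $  output T → X T'
X T' L' F' $     id or id $  output X → id
id T' L' F' $    id or id $  match 'id'
T' L' F' $       or id $     output T' → or X T'
or X T' L' F' $  or id $     match 'or'
X T' L' F' $     id $        output X → id
id T' L' F' $    id $        match 'id'
T' L' F' $       $           output T' → ε
L' F' $          $           output L' → ε
F' $             $           output F' → ε
$                $           accept

The string is accepted.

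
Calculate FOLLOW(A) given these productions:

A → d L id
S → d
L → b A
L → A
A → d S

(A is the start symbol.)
{ $, 'id' }

A is the start symbol, so $ ∈ FOLLOW(A).
In L → b A: A is at the end, add FOLLOW(L)
In L → A: A is at the end, add FOLLOW(L)

The FOLLOW sets referred to above (computed the same way, to a fixed point):
  FOLLOW(L) = { 'id' }

Taking the union: FOLLOW(A) = { $, 'id' }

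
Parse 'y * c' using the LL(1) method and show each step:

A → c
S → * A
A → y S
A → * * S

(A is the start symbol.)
LL(1) parsing maintains a stack (initially the start symbol over $) and the input. At each step: if the stack top is a terminal, match it against the current input token; if it is a non-terminal N, replace it with the RHS of M[N, lookahead] (the unique production whose predict set contains the lookahead).

Stack is shown with the top on the left.

Stack  Input    Action
----------------------
A $    y * c $  output A → y S
y S $  y * c $  match 'y'
S $    * c $    output S → * A
* A $  * c $    match '*'
A $    c $      output A → c
c $    c $      match 'c'
$      $        accept

The string is accepted.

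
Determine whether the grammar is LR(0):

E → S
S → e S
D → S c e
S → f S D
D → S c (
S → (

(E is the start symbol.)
Augment with E' → E and build the canonical LR(0) collection (I0 = CLOSURE({[E' → . E]}), then GOTO on every symbol after a dot until no new states appear). It has 13 states:
  I0: { [E → . S], [E' → . E], [S → . (], [S → . e S], [S → . f S D] }  — shift
  I1: { [S → ( .] }  — reduce
  I2: { [E' → E .] }  — accept
  I3: { [E → S .] }  — reduce
  I4: { [S → . (], [S → . e S], [S → . f S D], [S → e . S] }  — shift
  I5: { [S → . (], [S → . e S], [S → . f S D], [S → f . S D] }  — shift
  I6: { [D → . S c (], [D → . S c e], [S → . (], [S → . e S], [S → . f S D], [S → f S . D] }  — shift
  I7: { [S → f S D .] }  — reduce
  I8: { [D → S . c (], [D → S . c e] }  — shift
  I9: { [D → S c . (], [D → S c . e] }  — shift
  I10: { [D → S c ( .] }  — reduce
  I11: { [D → S c e .] }  — reduce
  I12: { [S → e S .] }  — reduce

Every state is either a pure shift/goto state or contains exactly one complete item and nothing to shift — no conflicts. The grammar is LR(0).

Answer: Yes, the grammar is LR(0)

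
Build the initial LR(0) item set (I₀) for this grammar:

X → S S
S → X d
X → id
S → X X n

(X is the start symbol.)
{ [S → . X X n], [S → . X d], [X → . S S], [X → . id], [X' → . X] }

First, augment the grammar with X' → X
I₀ = CLOSURE({ [X' → . X] }):
  [X' → . X] has the dot before X: add [X → . S S], [X → . id]
  [X → . S S] has the dot before S: add [S → . X d], [S → . X X n]
No further items can be added.

I₀ = { [S → . X X n], [S → . X d], [X → . S S], [X → . id], [X' → . X] }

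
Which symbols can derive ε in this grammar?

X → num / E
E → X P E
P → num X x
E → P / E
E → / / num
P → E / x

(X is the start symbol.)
A non-terminal is nullable if it can derive ε (the empty string): either it has an ε-production, or it has a production whose right-hand side consists entirely of nullable non-terminals.

There are no ε-productions, so no non-terminal can derive ε.
No non-terminals are nullable.

Answer: None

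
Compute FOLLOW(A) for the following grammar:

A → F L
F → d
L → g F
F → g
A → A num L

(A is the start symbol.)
A is the start symbol, so $ ∈ FOLLOW(A).
In A → A num L: A is followed by num L, add FIRST(num L) \ {ε} = { 'num' }

Taking the union: FOLLOW(A) = { $, 'num' }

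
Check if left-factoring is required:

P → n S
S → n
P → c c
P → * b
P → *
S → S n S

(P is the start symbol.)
Yes, P has productions with common prefix '*'

Left-factoring is needed when two productions for the same non-terminal
share a common prefix on the right-hand side.

Productions for P:
  P → n S
  P → c c
  P → * b
  P → *
Productions for S:
  S → n
  S → S n S

Found common prefix '*' in productions for P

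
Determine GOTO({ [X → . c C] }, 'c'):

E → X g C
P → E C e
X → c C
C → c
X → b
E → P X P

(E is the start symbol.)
{ [C → . c], [X → c . C] }

GOTO(I, 'c') = CLOSURE({ [A → αX.β] : [A → α.Xβ] ∈ I, X = 'c' })

Items with dot before 'c', with the dot advanced:
  [X → . c C] → [X → c . C]
Closure of the advanced items:
  [X → c . C] has the dot before C: add [C → . c]

GOTO = { [C → . c], [X → c . C] }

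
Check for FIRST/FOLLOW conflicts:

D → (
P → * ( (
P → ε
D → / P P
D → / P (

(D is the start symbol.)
Yes. P → '*' '(' '(' with FOLLOW(P) on { '*' }

A FIRST/FOLLOW conflict occurs when a non-terminal N has a nullable alternative N → β (β ⇒* ε) and another alternative N → α with FIRST(α) ∩ FOLLOW(N) ≠ ∅: on such a lookahead the parser cannot decide between expanding α and letting N vanish via β.

Nullable non-terminals: P.

P: nullable alternative(s) P → ε; FOLLOW(P) = { $, '(', '*' }
  P → * ( (: FIRST \ {ε} = { '*' } — overlaps FOLLOW(P) on { '*' }: CONFLICT
  P → ε: FIRST \ {ε} = { } — this is the only nullable alternative, skip

D has no nullable alternative, so no FIRST/FOLLOW check is needed there.

So the grammar has 1 FIRST/FOLLOW conflict (marked CONFLICT above).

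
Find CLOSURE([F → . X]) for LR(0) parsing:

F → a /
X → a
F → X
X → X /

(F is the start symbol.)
To compute CLOSURE, for each item [A → α.Bβ] where B is a non-terminal, add [B → .γ] for all productions B → γ; repeat for the newly added items until nothing changes.

Start with: [F → . X]
  [F → . X] has the dot before X: add [X → . a], [X → . X /]
No further items can be added.

CLOSURE = { [F → . X], [X → . X /], [X → . a] }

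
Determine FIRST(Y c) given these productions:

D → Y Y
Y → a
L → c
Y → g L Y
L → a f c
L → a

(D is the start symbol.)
FIRST sets of the non-terminals involved (from the grammar, by fixed-point iteration):
  FIRST(Y) = { 'a', 'g' }

To compute FIRST(Y c), process the symbols left to right:
Symbol Y is a non-terminal. Add FIRST(Y) \ {ε} = { 'a', 'g' }
Y is not nullable (ε ∉ FIRST(Y)), so stop here.
FIRST(Y c) = { 'a', 'g' }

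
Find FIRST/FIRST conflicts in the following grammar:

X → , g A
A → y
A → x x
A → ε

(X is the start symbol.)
Productions for A:
  A → y: FIRST = { 'y' }
  A → x x: FIRST = { 'x' }
  A → ε: FIRST = { ε }
X has only one production, so no FIRST/FIRST conflict is possible there.

All alternatives of each non-terminal have pairwise disjoint FIRST sets.

Answer: No FIRST/FIRST conflicts.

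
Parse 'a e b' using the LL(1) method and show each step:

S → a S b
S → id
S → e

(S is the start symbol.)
LL(1) parsing maintains a stack (initially the start symbol over $) and the input. At each step: if the stack top is a terminal, match it against the current input token; if it is a non-terminal N, replace it with the RHS of M[N, lookahead] (the unique production whose predict set contains the lookahead).

Stack is shown with the top on the left.

Stack    Input    Action
------------------------
S $      a e b $  output S → a S b
a S b $  a e b $  match 'a'
S b $    e b $    output S → e
e b $    e b $    match 'e'
b $      b $      match 'b'
$        $        accept

The string is accepted.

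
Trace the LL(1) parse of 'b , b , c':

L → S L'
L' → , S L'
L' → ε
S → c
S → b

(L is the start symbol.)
Stack is shown with the top on the left.

Stack     Input        Action
-----------------------------
L $       b , b , c $  output L → S L'
S L' $    b , b , c $  output S → b
b L' $    b , b , c $  match 'b'
L' $      , b , c $    output L' → , S L'
, S L' $  , b , c $    match ','
S L' $    b , c $      output S → b
b L' $    b , c $      match 'b'
L' $      , c $        output L' → , S L'
, S L' $  , c $        match ','
S L' $    c $          output S → c
c L' $    c $          match 'c'
L' $      $            output L' → ε
$         $            accept

The string is accepted.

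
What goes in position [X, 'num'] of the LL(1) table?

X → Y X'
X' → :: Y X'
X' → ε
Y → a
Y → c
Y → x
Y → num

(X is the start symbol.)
X → Y X'

To find M[X, 'num'], we find productions for X where 'num' is in the predict set (PREDICT(N → α) = (FIRST(α) \ {ε}) ∪ (FOLLOW(N) if α ⇒* ε)).

Relevant sets:
  FIRST(Y) = { 'a', 'c', 'num', 'x' }

X → Y X': PREDICT = { 'a', 'c', 'num', 'x' }
  'num' is in predict set, so this production goes in M[X, 'num']

M[X, 'num'] = X → Y X'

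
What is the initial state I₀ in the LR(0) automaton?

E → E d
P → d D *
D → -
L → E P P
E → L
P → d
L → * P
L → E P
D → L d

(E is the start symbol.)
{ [E → . E d], [E → . L], [E' → . E], [L → . * P], [L → . E P P], [L → . E P] }

First, augment the grammar with E' → E
I₀ = CLOSURE({ [E' → . E] }):
  [E' → . E] has the dot before E: add [E → . E d], [E → . L]
  [E → . L] has the dot before L: add [L → . E P P], [L → . * P], [L → . E P]
No further items can be added.

I₀ = { [E → . E d], [E → . L], [E' → . E], [L → . * P], [L → . E P P], [L → . E P] }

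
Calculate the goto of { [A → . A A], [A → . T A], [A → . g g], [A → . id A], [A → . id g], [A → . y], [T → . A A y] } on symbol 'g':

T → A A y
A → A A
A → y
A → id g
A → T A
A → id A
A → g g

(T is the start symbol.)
{ [A → g . g] }

GOTO(I, 'g') = CLOSURE({ [A → αX.β] : [A → α.Xβ] ∈ I, X = 'g' })

Items with dot before 'g', with the dot advanced:
  [A → . g g] → [A → g . g]
Closure adds nothing (no advanced item has the dot before a non-terminal).

GOTO = { [A → g . g] }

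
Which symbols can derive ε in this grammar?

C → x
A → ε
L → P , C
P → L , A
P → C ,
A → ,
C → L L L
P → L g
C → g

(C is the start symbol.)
{ 'A' }

A non-terminal is nullable if it can derive ε (the empty string): either it has an ε-production, or it has a production whose right-hand side consists entirely of nullable non-terminals.

ε-productions: A → ε
So A is immediately nullable.
No further non-terminal can be added: every production for the remaining non-terminals contains a terminal or a non-nullable non-terminal.
Nullable = { 'A' }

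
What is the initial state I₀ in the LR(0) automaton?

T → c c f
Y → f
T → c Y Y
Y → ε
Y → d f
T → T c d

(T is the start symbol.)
{ [T → . T c d], [T → . c Y Y], [T → . c c f], [T' → . T] }

First, augment the grammar with T' → T
I₀ = CLOSURE({ [T' → . T] }):
  [T' → . T] has the dot before T: add [T → . c c f], [T → . c Y Y], [T → . T c d]
No further items can be added.

I₀ = { [T → . T c d], [T → . c Y Y], [T → . c c f], [T' → . T] }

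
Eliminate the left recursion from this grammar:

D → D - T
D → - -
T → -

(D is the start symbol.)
D → - - D'
D' → - T D'
D' → ε
T → -

D is directly left-recursive. The standard transformation for
  A → A α₁ | ... | A α_m | β₁ | ... | β_n
is
  A  → β₁ A' | ... | β_n A'
  A' → α₁ A' | ... | α_m A' | ε

D → - - becomes D → - - D'
D → D - T becomes D' → - T D'
Add D' → ε

Productions for other non-terminals are unchanged:
  T → -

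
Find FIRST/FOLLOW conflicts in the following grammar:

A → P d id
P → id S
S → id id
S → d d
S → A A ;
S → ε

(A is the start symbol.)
Nullable non-terminals: S.
FIRST sets used below: FIRST(A) = { 'id' }

S: nullable alternative(s) S → ε; FOLLOW(S) = { 'd' }
  S → id id: FIRST \ {ε} = { 'id' } — disjoint from FOLLOW(S)
  S → d d: FIRST \ {ε} = { 'd' } — overlaps FOLLOW(S) on { 'd' }: CONFLICT
  S → A A ;: FIRST \ {ε} = { 'id' } — disjoint from FOLLOW(S)
  S → ε: FIRST \ {ε} = { } — this is the only nullable alternative, skip

A, P have no nullable alternative, so no FIRST/FOLLOW check is needed there.

So the grammar has 1 FIRST/FOLLOW conflict (marked CONFLICT above).

Answer: Yes. S → d d with FOLLOW(S) on { 'd' }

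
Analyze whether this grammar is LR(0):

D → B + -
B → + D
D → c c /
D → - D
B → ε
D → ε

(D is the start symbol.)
No. Shift-reduce conflict between [B → .] and [B → . + D]

Augment with D' → D and build the canonical LR(0) collection (I0 = CLOSURE({[D' → . D]}), then GOTO on every symbol after a dot until no new states appear). It has 12 states:
  I0: { [B → . + D], [B → .], [D → . - D], [D → . B + -], [D → . c c /], [D → .], [D' → . D] }  — shift, 2 reduces
  I1: { [B → + . D], [B → . + D], [B → .], [D → . - D], [D → . B + -], [D → . c c /], [D → .] }  — shift, 2 reduces
  I2: { [B → . + D], [B → .], [D → - . D], [D → . - D], [D → . B + -], [D → . c c /], [D → .] }  — shift, 2 reduces
  I3: { [D → B . + -] }  — shift
  I4: { [D' → D .] }  — accept
  I5: { [D → c . c /] }  — shift
  I6: { [D → c c . /] }  — shift
  I7: { [D → c c / .] }  — reduce
  I8: { [D → B + . -] }  — shift
  I9: { [D → B + - .] }  — reduce
  I10: { [D → - D .] }  — reduce
  I11: { [B → + D .] }  — reduce

Conflict in state I0:
  Shift-reduce conflict between [B → .] and [B → . + D]
So the grammar is NOT LR(0).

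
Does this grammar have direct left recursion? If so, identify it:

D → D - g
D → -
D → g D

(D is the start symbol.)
Yes, D is left-recursive

Direct left recursion occurs when N → N α for some non-terminal N (the right-hand side begins with the left-hand side itself).

D → D - g: LEFT RECURSIVE (starts with D)
D → -: starts with '-'
D → g D: starts with g

The grammar has direct left recursion on: D.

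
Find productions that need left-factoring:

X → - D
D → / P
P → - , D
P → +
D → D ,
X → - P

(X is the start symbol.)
Left-factoring is needed when two productions for the same non-terminal
share a common prefix on the right-hand side.

Productions for X:
  X → - D
  X → - P
Productions for D:
  D → / P
  D → D ,
Productions for P:
  P → - , D
  P → +

Found common prefix '-' in productions for X

Answer: Yes, X has productions with common prefix '-'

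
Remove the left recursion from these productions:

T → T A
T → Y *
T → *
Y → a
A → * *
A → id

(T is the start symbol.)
T is directly left-recursive. The standard transformation for
  A → A α₁ | ... | A α_m | β₁ | ... | β_n
is
  A  → β₁ A' | ... | β_n A'
  A' → α₁ A' | ... | α_m A' | ε

T → Y * becomes T → Y * T'
T → * becomes T → * T'
T → T A becomes T' → A T'
Add T' → ε

Productions for other non-terminals are unchanged:
  Y → a
  A → * *
  A → id

Resulting grammar:
T → Y * T'
T → * T'
T' → A T'
T' → ε
Y → a
A → * *
A → id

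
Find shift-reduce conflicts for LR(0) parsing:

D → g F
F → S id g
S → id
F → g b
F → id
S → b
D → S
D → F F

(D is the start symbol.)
A shift-reduce conflict occurs when an LR(0) state has both:
  - a complete (reduce) item [A → α .] (dot at the end), and
  - a shift item [B → β . c γ] (dot before a terminal).

Augment with D' → D and build the canonical LR(0) collection (I0 = CLOSURE({[D' → . D]}), then GOTO on every symbol after a dot until no new states appear). It has 15 states:
  I0: { [D → . F F], [D → . S], [D → . g F], [D' → . D], [F → . S id g], [F → . g b], [F → . id], [S → . b], [S → . id] }  — shift
  I1: { [D' → D .] }  — accept
  I2: { [D → F . F], [F → . S id g], [F → . g b], [F → . id], [S → . b], [S → . id] }  — shift
  I3: { [D → S .], [F → S . id g] }  — shift, reduce
  I4: { [S → b .] }  — reduce
  I5: { [D → g . F], [F → . S id g], [F → . g b], [F → . id], [F → g . b], [S → . b], [S → . id] }  — shift
  I6: { [F → id .], [S → id .] }  — 2 reduces
  I7: { [D → g F .] }  — reduce
  I8: { [F → S . id g] }  — shift
  I9: { [F → g b .], [S → b .] }  — 2 reduces
  I10: { [F → g . b] }  — shift
  I11: { [F → g b .] }  — reduce
  I12: { [F → S id . g] }  — shift
  I13: { [F → S id g .] }  — reduce
  I14: { [D → F F .] }  — reduce

I3 contains reduce item [D → S .] and shift item [F → S . id g] — shift-reduce conflict.

Answer: Yes — I3: [D → S .] vs [F → S . id g]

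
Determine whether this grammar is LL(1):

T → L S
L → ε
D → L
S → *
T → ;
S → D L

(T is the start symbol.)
Relevant sets:
  FIRST(L) = { ε }
  FIRST(S) = { '*', ε }
  FIRST(D) = { ε }
  FOLLOW(T) = { $ }
  FOLLOW(S) = { $ }

For T:
  PREDICT(T → L S) = { $, '*' }
  PREDICT(T → ';') = { ';' }
For S:
  PREDICT(S → '*') = { '*' }
  PREDICT(S → D L) = { $ }
L, D have a single production, so nothing to check there.

All predict sets are disjoint. The grammar IS LL(1).

Answer: Yes, the grammar is LL(1).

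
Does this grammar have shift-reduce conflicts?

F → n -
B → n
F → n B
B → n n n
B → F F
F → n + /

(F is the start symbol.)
Yes — I7: [B → n .] vs [B → . n]; I8: [B → n .] vs [B → . n]; I9: [B → n .] vs [B → . n]

Augment with F' → F and build the canonical LR(0) collection (I0 = CLOSURE({[F' → . F]}), then GOTO on every symbol after a dot until no new states appear). It has 12 states:
  I0: { [F → . n + /], [F → . n -], [F → . n B], [F' → . F] }  — shift
  I1: { [F' → F .] }  — accept
  I2: { [B → . F F], [B → . n n n], [B → . n], [F → . n + /], [F → . n -], [F → . n B], [F → n . + /], [F → n . -], [F → n . B] }  — shift
  I3: { [F → n + . /] }  — shift
  I4: { [F → n - .] }  — reduce
  I5: { [F → n B .] }  — reduce
  I6: { [B → F . F], [F → . n + /], [F → . n -], [F → . n B] }  — shift
  I7: { [B → . F F], [B → . n n n], [B → . n], [B → n . n n], [B → n .], [F → . n + /], [F → . n -], [F → . n B], [F → n . + /], [F → n . -], [F → n . B] }  — shift, reduce
  I8: { [B → . F F], [B → . n n n], [B → . n], [B → n . n n], [B → n .], [B → n n . n], [F → . n + /], [F → . n -], [F → . n B], [F → n . + /], [F → n . -], [F → n . B] }  — shift, reduce
  I9: { [B → . F F], [B → . n n n], [B → . n], [B → n . n n], [B → n .], [B → n n . n], [B → n n n .], [F → . n + /], [F → . n -], [F → . n B], [F → n . + /], [F → n . -], [F → n . B] }  — shift, 2 reduces
  I10: { [B → F F .] }  — reduce
  I11: { [F → n + / .] }  — reduce

I7 contains reduce item [B → n .] and shift items [B → . n], [B → . n n n], [B → n . n n], [F → . n + /], [F → n . + /], [F → . n -], [F → n . -], [F → . n B] — shift-reduce conflict.
I8 contains reduce item [B → n .] and shift items [B → . n], [B → . n n n], [B → n . n n], [B → n n . n], [F → . n + /], [F → n . + /], [F → . n -], [F → n . -], [F → . n B] — shift-reduce conflict.
I9 contains reduce items [B → n .], [B → n n n .] and shift items [B → . n], [B → . n n n], [B → n . n n], [B → n n . n], [F → . n + /], [F → n . + /], [F → . n -], [F → n . -], [F → . n B] — shift-reduce conflict.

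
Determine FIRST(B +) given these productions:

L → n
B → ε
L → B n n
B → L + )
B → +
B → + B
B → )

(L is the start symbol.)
{ ')', '+', 'n' }

FIRST sets of the non-terminals involved (from the grammar, by fixed-point iteration):
  FIRST(B) = { ')', '+', 'n', ε }

To compute FIRST(B +), process the symbols left to right:
Symbol B is a non-terminal. Add FIRST(B) \ {ε} = { ')', '+', 'n' }
B is nullable (ε ∈ FIRST(B)), continue to the next symbol.
Symbol + is a terminal. Add '+' and stop.
FIRST(B +) = { ')', '+', 'n' }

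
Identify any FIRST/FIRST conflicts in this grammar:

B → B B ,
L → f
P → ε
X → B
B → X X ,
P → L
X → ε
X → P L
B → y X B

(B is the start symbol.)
A FIRST/FIRST conflict occurs when two productions N → α and N → β for the same non-terminal have FIRST(α) ∩ FIRST(β) ≠ ∅ (with ε ∈ FIRST of a nullable right-hand side, so two nullable alternatives also conflict).

FIRST sets of the non-terminals at (or reachable through a nullable prefix from) the front of some alternative:
  FIRST(B) = { ',', 'f', 'y' }
  FIRST(X) = { ',', 'f', 'y', ε }
  FIRST(L) = { 'f' }
  FIRST(P) = { 'f', ε }

Productions for B:
  B → B B ,: FIRST = { ',', 'f', 'y' }
  B → X X ,: FIRST = { ',', 'f', 'y' }
  B → y X B: FIRST = { 'y' }
Productions for P:
  P → ε: FIRST = { ε }
  P → L: FIRST = { 'f' }
Productions for X:
  X → B: FIRST = { ',', 'f', 'y' }
  X → ε: FIRST = { ε }
  X → P L: FIRST = { 'f' }
L has only one production, so no FIRST/FIRST conflict is possible there.

Conflict for B: B → B B , and B → X X ,
  Overlap: { ',', 'f', 'y' }
Conflict for B: B → B B , and B → y X B
  Overlap: { 'y' }
Conflict for B: B → X X , and B → y X B
  Overlap: { 'y' }
Conflict for X: X → B and X → P L
  Overlap: { 'f' }

Answer: Yes. B → B B ',' / B → X X ',' on { ',', 'f', 'y' }; B → B B ',' / B → y X B on { 'y' }; B → X X ',' / B → y X B on { 'y' }; X → B / X → P L on { 'f' }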